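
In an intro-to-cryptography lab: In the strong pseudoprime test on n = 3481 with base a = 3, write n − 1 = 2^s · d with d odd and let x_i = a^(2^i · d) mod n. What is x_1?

1476

n − 1 = 3480 = 2^3 · 435, so s = 3 and d = 435.
x_0 = 3^435 mod 3481 = 2479.
x_1 = 2479^2 mod 3481 = 1476.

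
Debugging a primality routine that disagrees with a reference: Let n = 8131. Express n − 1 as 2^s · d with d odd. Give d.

4065

Halving: 8130 → 4065; 4065 is odd.
So 8130 = 2^1 · 4065.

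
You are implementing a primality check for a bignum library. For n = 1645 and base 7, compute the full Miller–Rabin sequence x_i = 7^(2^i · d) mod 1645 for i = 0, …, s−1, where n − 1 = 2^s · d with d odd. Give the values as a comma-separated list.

413, 1134

n − 1 = 1644 = 2^2 · 411, so s = 2 and d = 411.
x_0 = 7^411 mod 1645 = 413.
x_1 = 413^2 mod 1645 = 1134.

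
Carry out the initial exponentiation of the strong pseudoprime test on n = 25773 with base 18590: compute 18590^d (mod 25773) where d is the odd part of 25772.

7502

n − 1 = 25772 = 2^2 · 6443, so s = 2 and d = 6443.
18590^6443 mod 25773 = 7502.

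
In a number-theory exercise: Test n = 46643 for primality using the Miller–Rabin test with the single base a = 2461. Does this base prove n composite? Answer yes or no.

n − 1 = 46642 = 2^1 · 23321, so s = 1 and d = 23321.
x_0 = 2461^23321 mod 46643 = 1.
x_0 = 1, so 2461 is not a witness.

no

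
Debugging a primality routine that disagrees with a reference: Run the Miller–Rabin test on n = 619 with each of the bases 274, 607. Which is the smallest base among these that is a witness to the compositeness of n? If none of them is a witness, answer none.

n − 1 = 618 = 2^1 · 309, so s = 1 and d = 309.
Base 274: x_0 = 274^309 mod 619 = 1. x_0 = 1, so 274 is not a witness.
Base 607: x_0 = 607^309 mod 619 = 1. x_0 = 1, so 607 is not a witness.
No listed base is a witness for 619.

none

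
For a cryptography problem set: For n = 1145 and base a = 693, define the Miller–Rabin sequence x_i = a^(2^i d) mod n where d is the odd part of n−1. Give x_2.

n − 1 = 1144 = 2^3 · 143, so s = 3 and d = 143.
x_0 = 693^143 mod 1145 = 427.
x_1 = 427^2 mod 1145 = 274.
x_2 = 274^2 mod 1145 = 651.

651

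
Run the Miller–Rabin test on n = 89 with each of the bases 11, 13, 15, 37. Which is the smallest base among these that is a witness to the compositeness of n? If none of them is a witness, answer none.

n − 1 = 88 = 2^3 · 11, so s = 3 and d = 11.
Base 11: x_0 = 11^11 mod 89 = 88. x_0 = 88 ≡ −1, so 11 is not a witness.
Base 13: x_0 = 13^11 mod 89 = 77. x_0 is neither 1 nor 88, so continue squaring. x_1 = 77^2 mod 89 = 55. x_2 = 55^2 mod 89 = 88. x_2 ≡ −1, so 13 is not a witness.
Base 15: x_0 = 15^11 mod 89 = 77. x_0 is neither 1 nor 88, so continue squaring. x_1 = 77^2 mod 89 = 55. x_2 = 55^2 mod 89 = 88. x_2 ≡ −1, so 15 is not a witness.
Base 37: x_0 = 37^11 mod 89 = 12. x_0 is neither 1 nor 88, so continue squaring. x_1 = 12^2 mod 89 = 55. x_2 = 55^2 mod 89 = 88. x_2 ≡ −1, so 37 is not a witness.
No listed base is a witness for 89.

none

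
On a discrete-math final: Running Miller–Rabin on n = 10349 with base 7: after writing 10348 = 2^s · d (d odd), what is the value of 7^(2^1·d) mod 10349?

n − 1 = 10348 = 2^2 · 2587, so s = 2 and d = 2587.
By repeated squaring, 7^2587 ≡ 451 (mod 10349).
x_0 = 451.
x_1 = 451^2 mod 10349 = 6770.

6770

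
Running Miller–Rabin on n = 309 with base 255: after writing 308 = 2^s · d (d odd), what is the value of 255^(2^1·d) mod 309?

255

n − 1 = 308 = 2^2 · 77, so s = 2 and d = 77.
x_0 = 255^77 mod 309 = 213.
x_1 = 213^2 mod 309 = 255.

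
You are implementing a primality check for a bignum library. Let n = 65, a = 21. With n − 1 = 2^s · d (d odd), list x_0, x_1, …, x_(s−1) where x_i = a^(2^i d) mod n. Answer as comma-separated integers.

21, 51, 1, 1, 1, 1

n − 1 = 64 = 2^6 · 1, so s = 6 and d = 1.
x_0 = 21^1 mod 65 = 21.
x_1 = 21^2 mod 65 = 51.
x_2 = 51^2 mod 65 = 1.
x_3 = 1^2 mod 65 = 1.
x_4 = 1^2 mod 65 = 1.
x_5 = 1^2 mod 65 = 1.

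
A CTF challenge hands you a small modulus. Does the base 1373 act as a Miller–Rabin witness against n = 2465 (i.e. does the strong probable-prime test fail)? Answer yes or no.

no

n − 1 = 2464 = 2^5 · 77, so s = 5 and d = 77.
x_0 = 1373^77 mod 2465 = 1288.
x_0 is neither 1 nor 2464, so continue squaring.
x_1 = 1288^2 mod 2465 = 2464.
x_1 ≡ −1, so 1373 is not a witness.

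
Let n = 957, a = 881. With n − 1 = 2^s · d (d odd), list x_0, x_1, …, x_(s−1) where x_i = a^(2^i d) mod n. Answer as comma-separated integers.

221, 34

n − 1 = 956 = 2^2 · 239, so s = 2 and d = 239.
x_0 = 881^239 mod 957 = 221.
x_1 = 221^2 mod 957 = 34.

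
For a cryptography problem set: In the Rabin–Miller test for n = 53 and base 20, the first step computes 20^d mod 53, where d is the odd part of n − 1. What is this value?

30

n − 1 = 52 = 2^2 · 13, so s = 2 and d = 13.
20^13 mod 53 = 30.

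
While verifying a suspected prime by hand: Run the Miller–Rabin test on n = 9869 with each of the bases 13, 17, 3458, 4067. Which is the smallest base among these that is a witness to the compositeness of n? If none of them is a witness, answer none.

13

n − 1 = 9868 = 2^2 · 2467, so s = 2 and d = 2467.
Base 13: x_0 = 13^2467 mod 9869 = 4515. x_0 is neither 1 nor 9868, so continue squaring. x_1 = 4515^2 mod 9869 = 5740. Reached i = s−1 = 1 without hitting −1: 13 is a Miller–Rabin witness and 9869 is composite.
Base 17: x_0 = 17^2467 mod 9869 = 5675. x_0 is neither 1 nor 9868, so continue squaring. x_1 = 5675^2 mod 9869 = 3078. Reached i = s−1 = 1 without hitting −1: 17 is a Miller–Rabin witness and 9869 is composite.
Base 3458: x_0 = 3458^2467 mod 9869 = 5028. x_0 is neither 1 nor 9868, so continue squaring. x_1 = 5028^2 mod 9869 = 6275. Reached i = s−1 = 1 without hitting −1: 3458 is a Miller–Rabin witness and 9869 is composite.
Base 4067: x_0 = 4067^2467 mod 9869 = 8142. x_0 is neither 1 nor 9868, so continue squaring. x_1 = 8142^2 mod 9869 = 2091. Reached i = s−1 = 1 without hitting −1: 4067 is a Miller–Rabin witness and 9869 is composite.
The smallest witness among the given bases is 13.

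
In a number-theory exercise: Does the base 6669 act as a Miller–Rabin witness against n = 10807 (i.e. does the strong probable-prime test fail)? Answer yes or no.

n − 1 = 10806 = 2^1 · 5403, so s = 1 and d = 5403.
x_0 = 6669^5403 mod 10807 = 9319.
x_0 ∉ {1, 10806} and s = 1, so 6669 is a Miller–Rabin witness and 10807 is composite.

yes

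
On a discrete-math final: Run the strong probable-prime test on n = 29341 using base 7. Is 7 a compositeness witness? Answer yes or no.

n − 1 = 29340 = 2^2 · 7335, so s = 2 and d = 7335.
Repeated squaring mod 29341: 7^1 ≡ 7, 7^2 ≡ 49, 7^4 ≡ 2401, 7^8 ≡ 13965, 7^16 ≡ 20939, 7^32 ≡ 28499, 7^64 ≡ 4780, 7^128 ≡ 21102, 7^256 ≡ 15388, 7^512 ≡ 8674, 7^1024 ≡ 7952, 7^2048 ≡ 4449, 7^4096 ≡ 17767.
7335 = 4096 + 2048 + 1024 + 128 + 32 + 4 + 2 + 1, so 7^7335 ≡ 17767·4449·7952·21102·28499·2401·49·7 ≡ 23496 (mod 29341).
x_0 = 7^7335 mod 29341 = 23496.
x_0 is neither 1 nor 29340, so continue squaring.
x_1 = 23496^2 mod 29341 = 11101.
Reached i = s−1 = 1 without hitting −1: 7 is a Miller–Rabin witness and 29341 is composite.

yes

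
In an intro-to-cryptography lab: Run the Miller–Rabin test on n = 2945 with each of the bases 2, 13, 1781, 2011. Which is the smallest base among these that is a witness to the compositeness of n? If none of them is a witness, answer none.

2

n − 1 = 2944 = 2^7 · 23, so s = 7 and d = 23.
Base 2: x_0 = 2^23 mod 2945 = 1248. x_0 is neither 1 nor 2944, so continue squaring. x_1 = 1248^2 mod 2945 = 2544. x_2 = 2544^2 mod 2945 = 1771. x_3 = 1771^2 mod 2945 = 16. x_4 = 16^2 mod 2945 = 256. x_5 = 256^2 mod 2945 = 746. x_6 = 746^2 mod 2945 = 2856. Reached i = s−1 = 6 without hitting −1: 2 is a Miller–Rabin witness and 2945 is composite.
Base 13: x_0 = 13^23 mod 2945 = 1667. x_0 is neither 1 nor 2944, so continue squaring. x_1 = 1667^2 mod 2945 = 1754. x_2 = 1754^2 mod 2945 = 1936. x_3 = 1936^2 mod 2945 = 2056. x_4 = 2056^2 mod 2945 = 1061. x_5 = 1061^2 mod 2945 = 731. x_6 = 731^2 mod 2945 = 1316. Reached i = s−1 = 6 without hitting −1: 13 is a Miller–Rabin witness and 2945 is composite.
Base 1781: x_0 = 1781^23 mod 2945 = 2746. x_0 is neither 1 nor 2944, so continue squaring. x_1 = 2746^2 mod 2945 = 1316. x_2 = 1316^2 mod 2945 = 196. x_3 = 196^2 mod 2945 = 131. x_4 = 131^2 mod 2945 = 2436. x_5 = 2436^2 mod 2945 = 2866. x_6 = 2866^2 mod 2945 = 351. Reached i = s−1 = 6 without hitting −1: 1781 is a Miller–Rabin witness and 2945 is composite.
Base 2011: x_0 = 2011^23 mod 2945 = 1486. x_0 is neither 1 nor 2944, so continue squaring. x_1 = 1486^2 mod 2945 = 2391. x_2 = 2391^2 mod 2945 = 636. x_3 = 636^2 mod 2945 = 1031. x_4 = 1031^2 mod 2945 = 2761. x_5 = 2761^2 mod 2945 = 1461. x_6 = 1461^2 mod 2945 = 2341. Reached i = s−1 = 6 without hitting −1: 2011 is a Miller–Rabin witness and 2945 is composite.
The smallest witness among the given bases is 2.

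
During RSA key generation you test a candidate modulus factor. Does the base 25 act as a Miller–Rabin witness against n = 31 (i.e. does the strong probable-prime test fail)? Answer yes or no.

n − 1 = 30 = 2^1 · 15, so s = 1 and d = 15.
Repeated squaring mod 31: 25^1 ≡ 25, 25^2 ≡ 5, 25^4 ≡ 25, 25^8 ≡ 5.
15 = 8 + 4 + 2 + 1, so 25^15 ≡ 5·25·5·25 ≡ 1 (mod 31).
x_0 = 25^15 mod 31 = 1.
x_0 = 1, so 25 is not a witness.

no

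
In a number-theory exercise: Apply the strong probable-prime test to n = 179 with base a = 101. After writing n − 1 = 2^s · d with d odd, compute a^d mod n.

n − 1 = 178 = 2^1 · 89, so s = 1 and d = 89.
By repeated squaring, 101^89 ≡ 1 (mod 179).

1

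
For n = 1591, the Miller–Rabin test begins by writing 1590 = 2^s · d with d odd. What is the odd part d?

795

Halving: 1590 → 795; 795 is odd.
So 1590 = 2^1 · 795.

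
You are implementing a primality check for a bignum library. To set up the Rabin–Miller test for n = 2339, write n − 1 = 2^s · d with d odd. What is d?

1169

Halving: 2338 → 1169; 1169 is odd.
So 2338 = 2^1 · 1169.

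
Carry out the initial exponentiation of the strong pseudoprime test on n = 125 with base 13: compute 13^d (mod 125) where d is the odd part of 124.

n − 1 = 124 = 2^2 · 31, so s = 2 and d = 31.
Repeated squaring mod 125: 13^1 ≡ 13, 13^2 ≡ 44, 13^4 ≡ 61, 13^8 ≡ 96, 13^16 ≡ 91.
31 = 16 + 8 + 4 + 2 + 1, so 13^31 ≡ 91·96·61·44·13 ≡ 12 (mod 125).

12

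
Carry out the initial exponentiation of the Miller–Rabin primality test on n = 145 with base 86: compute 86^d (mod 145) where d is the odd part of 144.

n − 1 = 144 = 2^4 · 9, so s = 4 and d = 9.
86^9 mod 145 = 86.

86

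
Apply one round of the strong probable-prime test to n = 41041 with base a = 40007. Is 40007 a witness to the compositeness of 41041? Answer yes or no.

yes

n − 1 = 41040 = 2^4 · 2565, so s = 4 and d = 2565.
x_0 = 40007^2565 mod 41041 = 9339.
x_0 is neither 1 nor 41040, so continue squaring.
x_1 = 9339^2 mod 41041 = 4796.
x_2 = 4796^2 mod 41041 = 18656.
x_3 = 18656^2 mod 41041 = 18656.
Reached i = s−1 = 3 without hitting −1: 40007 is a Miller–Rabin witness and 41041 is composite.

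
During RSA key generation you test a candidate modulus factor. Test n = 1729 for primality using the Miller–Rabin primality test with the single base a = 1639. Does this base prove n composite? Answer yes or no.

no

n − 1 = 1728 = 2^6 · 27, so s = 6 and d = 27.
x_0 = 1639^27 mod 1729 = 1.
x_0 = 1, so 1639 is not a witness.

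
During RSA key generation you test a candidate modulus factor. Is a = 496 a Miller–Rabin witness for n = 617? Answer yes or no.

no

n − 1 = 616 = 2^3 · 77, so s = 3 and d = 77.
x_0 = 496^77 mod 617 = 1.
x_0 = 1, so 496 is not a witness.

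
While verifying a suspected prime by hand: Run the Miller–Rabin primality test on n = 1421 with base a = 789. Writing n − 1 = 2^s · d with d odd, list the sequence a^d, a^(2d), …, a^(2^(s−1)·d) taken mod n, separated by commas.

n − 1 = 1420 = 2^2 · 355, so s = 2 and d = 355.
x_0 = 789^355 mod 1421 = 439.
x_1 = 439^2 mod 1421 = 886.

439, 886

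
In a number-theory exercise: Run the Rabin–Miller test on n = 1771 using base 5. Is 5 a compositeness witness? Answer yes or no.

n − 1 = 1770 = 2^1 · 885, so s = 1 and d = 885.
Repeated squaring mod 1771: 5^1 ≡ 5, 5^2 ≡ 25, 5^4 ≡ 625, 5^8 ≡ 1005, 5^16 ≡ 555, 5^32 ≡ 1642, 5^64 ≡ 702, 5^128 ≡ 466, 5^256 ≡ 1094, 5^512 ≡ 1411.
885 = 512 + 256 + 64 + 32 + 16 + 4 + 1, so 5^885 ≡ 1411·1094·702·1642·555·625·5 ≡ 342 (mod 1771).
x_0 = 5^885 mod 1771 = 342.
x_0 ∉ {1, 1770} and s = 1, so 5 is a Miller–Rabin witness and 1771 is composite.

yes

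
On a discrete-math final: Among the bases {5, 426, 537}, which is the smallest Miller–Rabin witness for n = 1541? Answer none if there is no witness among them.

n − 1 = 1540 = 2^2 · 385, so s = 2 and d = 385.
Base 5: x_0 = 5^385 mod 1541 = 1540. x_0 = 1540 ≡ −1, so 5 is not a witness.
Base 426: x_0 = 426^385 mod 1541 = 1. x_0 = 1, so 426 is not a witness.
Base 537: x_0 = 537^385 mod 1541 = 1. x_0 = 1, so 537 is not a witness.
No listed base is a witness for 1541.

none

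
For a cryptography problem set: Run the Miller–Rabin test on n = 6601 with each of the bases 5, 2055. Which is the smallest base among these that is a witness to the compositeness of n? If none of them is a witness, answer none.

n − 1 = 6600 = 2^3 · 825, so s = 3 and d = 825.
Base 5: x_0 = 5^825 mod 6601 = 3863. x_0 is neither 1 nor 6600, so continue squaring. x_1 = 3863^2 mod 6601 = 4509. x_2 = 4509^2 mod 6601 = 1. x_2 = 1 but x_1 ≠ ±1, a nontrivial square root of 1 — 5 is a witness and 6601 is composite.
Base 2055: x_0 = 2055^825 mod 6601 = 1772. x_0 is neither 1 nor 6600, so continue squaring. x_1 = 1772^2 mod 6601 = 4509. x_2 = 4509^2 mod 6601 = 1. x_2 = 1 but x_1 ≠ ±1, a nontrivial square root of 1 — 2055 is a witness and 6601 is composite.
The smallest witness among the given bases is 5.

5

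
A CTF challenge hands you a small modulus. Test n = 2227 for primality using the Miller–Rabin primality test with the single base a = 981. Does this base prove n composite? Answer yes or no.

n − 1 = 2226 = 2^1 · 1113, so s = 1 and d = 1113.
x_0 = 981^1113 mod 2227 = 413.
x_0 ∉ {1, 2226} and s = 1, so 981 is a Miller–Rabin witness and 2227 is composite.

yes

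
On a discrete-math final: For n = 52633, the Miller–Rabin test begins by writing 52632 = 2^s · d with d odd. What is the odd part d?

Halving: 52632 → 26316 → 13158 → 6579; 6579 is odd.
So 52632 = 2^3 · 6579.

6579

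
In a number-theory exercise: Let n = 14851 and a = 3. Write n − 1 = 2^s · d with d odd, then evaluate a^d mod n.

14850

n − 1 = 14850 = 2^1 · 7425, so s = 1 and d = 7425.
Repeated squaring mod 14851: 3^1 ≡ 3, 3^2 ≡ 9, 3^4 ≡ 81, 3^8 ≡ 6561, 3^16 ≡ 8523, 3^32 ≡ 5288, 3^64 ≡ 13362, 3^128 ≡ 4322, 3^256 ≡ 11977, 3^512 ≡ 2720, 3^1024 ≡ 2602, 3^2048 ≡ 13199, 3^4096 ≡ 11371.
7425 = 4096 + 2048 + 1024 + 256 + 1, so 3^7425 ≡ 11371·13199·2602·11977·3 ≡ 14850 (mod 14851).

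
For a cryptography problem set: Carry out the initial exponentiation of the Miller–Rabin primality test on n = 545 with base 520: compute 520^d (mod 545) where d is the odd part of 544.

n − 1 = 544 = 2^5 · 17, so s = 5 and d = 17.
520^17 mod 545 = 355.

355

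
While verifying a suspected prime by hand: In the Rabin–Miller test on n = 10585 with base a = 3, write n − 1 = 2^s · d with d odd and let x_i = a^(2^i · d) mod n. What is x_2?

1

n − 1 = 10584 = 2^3 · 1323, so s = 3 and d = 1323.
Repeated squaring mod 10585: 3^1 ≡ 3, 3^2 ≡ 9, 3^4 ≡ 81, 3^8 ≡ 6561, 3^16 ≡ 8111, 3^32 ≡ 2546, 3^64 ≡ 4096, 3^128 ≡ 10576, 3^256 ≡ 81, 3^512 ≡ 6561, 3^1024 ≡ 8111.
1323 = 1024 + 256 + 32 + 8 + 2 + 1, so 3^1323 ≡ 8111·81·2546·6561·9·3 ≡ 8422 (mod 10585).
x_0 = 8422.
x_1 = 8422^2 mod 10585 = 10584.
x_2 = 10584^2 mod 10585 = 1.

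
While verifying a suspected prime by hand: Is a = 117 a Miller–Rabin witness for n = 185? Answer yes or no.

no

n − 1 = 184 = 2^3 · 23, so s = 3 and d = 23.
x_0 = 117^23 mod 185 = 68.
x_0 is neither 1 nor 184, so continue squaring.
x_1 = 68^2 mod 185 = 184.
x_1 ≡ −1, so 117 is not a witness.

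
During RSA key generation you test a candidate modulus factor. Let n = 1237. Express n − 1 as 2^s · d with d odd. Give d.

309

Halving: 1236 → 618 → 309; 309 is odd.
So 1236 = 2^2 · 309.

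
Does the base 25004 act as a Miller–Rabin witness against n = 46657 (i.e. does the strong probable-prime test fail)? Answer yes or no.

no

n − 1 = 46656 = 2^6 · 729, so s = 6 and d = 729.
Repeated squaring mod 46657: 25004^1 ≡ 25004, 25004^2 ≡ 42873, 25004^4 ≡ 41614, 25004^8 ≡ 3784, 25004^16 ≡ 41614, 25004^32 ≡ 3784, 25004^64 ≡ 41614, 25004^128 ≡ 3784, 25004^256 ≡ 41614, 25004^512 ≡ 3784.
729 = 512 + 128 + 64 + 16 + 8 + 1, so 25004^729 ≡ 3784·3784·41614·41614·3784·25004 ≡ 41397 (mod 46657).
x_0 = 25004^729 mod 46657 = 41397.
x_0 is neither 1 nor 46656, so continue squaring.
x_1 = 41397^2 mod 46657 = 46656.
x_1 ≡ −1, so 25004 is not a witness.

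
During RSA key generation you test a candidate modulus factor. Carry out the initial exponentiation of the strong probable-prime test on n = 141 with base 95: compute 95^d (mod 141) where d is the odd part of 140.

n − 1 = 140 = 2^2 · 35, so s = 2 and d = 35.
By repeated squaring, 95^35 ≡ 95 (mod 141).

95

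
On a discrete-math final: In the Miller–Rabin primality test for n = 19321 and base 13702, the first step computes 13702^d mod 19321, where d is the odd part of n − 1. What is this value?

n − 1 = 19320 = 2^3 · 2415, so s = 3 and d = 2415.
By repeated squaring, 13702^2415 ≡ 4449 (mod 19321).

4449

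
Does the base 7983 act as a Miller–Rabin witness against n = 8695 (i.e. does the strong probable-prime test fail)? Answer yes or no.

yes

n − 1 = 8694 = 2^1 · 4347, so s = 1 and d = 4347.
x_0 = 7983^4347 mod 8695 = 3477.
x_0 ∉ {1, 8694} and s = 1, so 7983 is a Miller–Rabin witness and 8695 is composite.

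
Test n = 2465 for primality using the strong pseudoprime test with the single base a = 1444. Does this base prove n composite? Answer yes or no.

yes

n − 1 = 2464 = 2^5 · 77, so s = 5 and d = 77.
x_0 = 1444^77 mod 2465 = 2379.
x_0 is neither 1 nor 2464, so continue squaring.
x_1 = 2379^2 mod 2465 = 1.
x_1 = 1 but x_0 ≠ ±1, a nontrivial square root of 1 — 1444 is a witness and 2465 is composite.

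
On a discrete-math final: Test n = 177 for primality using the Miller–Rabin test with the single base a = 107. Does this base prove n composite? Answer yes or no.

n − 1 = 176 = 2^4 · 11, so s = 4 and d = 11.
x_0 = 107^11 mod 177 = 41.
x_0 is neither 1 nor 176, so continue squaring.
x_1 = 41^2 mod 177 = 88.
x_2 = 88^2 mod 177 = 133.
x_3 = 133^2 mod 177 = 166.
Reached i = s−1 = 3 without hitting −1: 107 is a Miller–Rabin witness and 177 is composite.

yes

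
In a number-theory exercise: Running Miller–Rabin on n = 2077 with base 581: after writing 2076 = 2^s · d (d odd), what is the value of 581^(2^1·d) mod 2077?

n − 1 = 2076 = 2^2 · 519, so s = 2 and d = 519.
x_0 = 581^519 mod 2077 = 1794.
x_1 = 1794^2 mod 2077 = 1163.

1163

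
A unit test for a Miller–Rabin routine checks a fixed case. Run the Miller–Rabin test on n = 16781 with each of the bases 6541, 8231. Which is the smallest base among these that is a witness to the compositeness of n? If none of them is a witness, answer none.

6541

n − 1 = 16780 = 2^2 · 4195, so s = 2 and d = 4195.
Base 6541: x_0 = 6541^4195 mod 16781 = 465. x_0 is neither 1 nor 16780, so continue squaring. x_1 = 465^2 mod 16781 = 14853. Reached i = s−1 = 1 without hitting −1: 6541 is a Miller–Rabin witness and 16781 is composite.
Base 8231: x_0 = 8231^4195 mod 16781 = 1736. x_0 is neither 1 nor 16780, so continue squaring. x_1 = 1736^2 mod 16781 = 9897. Reached i = s−1 = 1 without hitting −1: 8231 is a Miller–Rabin witness and 16781 is composite.
The smallest witness among the given bases is 6541.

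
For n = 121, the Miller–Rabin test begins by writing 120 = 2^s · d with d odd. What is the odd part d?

Halving: 120 → 60 → 30 → 15; 15 is odd.
So 120 = 2^3 · 15.

15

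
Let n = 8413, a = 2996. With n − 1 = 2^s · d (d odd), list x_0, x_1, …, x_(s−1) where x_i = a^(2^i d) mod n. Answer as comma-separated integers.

n − 1 = 8412 = 2^2 · 2103, so s = 2 and d = 2103.
x_0 = 2996^2103 mod 8413 = 5961.
x_1 = 5961^2 mod 8413 = 5422.

5961, 5422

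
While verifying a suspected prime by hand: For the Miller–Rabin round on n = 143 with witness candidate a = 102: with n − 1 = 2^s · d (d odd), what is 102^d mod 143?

58

n − 1 = 142 = 2^1 · 71, so s = 1 and d = 71.
Repeated squaring mod 143: 102^1 ≡ 102, 102^2 ≡ 108, 102^4 ≡ 81, 102^8 ≡ 126, 102^16 ≡ 3, 102^32 ≡ 9, 102^64 ≡ 81.
71 = 64 + 4 + 2 + 1, so 102^71 ≡ 81·81·108·102 ≡ 58 (mod 143).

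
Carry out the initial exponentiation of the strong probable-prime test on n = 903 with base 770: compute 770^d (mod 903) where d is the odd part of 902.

581

n − 1 = 902 = 2^1 · 451, so s = 1 and d = 451.
Repeated squaring mod 903: 770^1 ≡ 770, 770^2 ≡ 532, 770^4 ≡ 385, 770^8 ≡ 133, 770^16 ≡ 532, 770^32 ≡ 385, 770^64 ≡ 133, 770^128 ≡ 532, 770^256 ≡ 385.
451 = 256 + 128 + 64 + 2 + 1, so 770^451 ≡ 385·532·133·532·770 ≡ 581 (mod 903).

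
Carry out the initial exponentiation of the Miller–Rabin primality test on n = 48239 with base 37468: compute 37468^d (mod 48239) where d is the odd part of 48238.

n − 1 = 48238 = 2^1 · 24119, so s = 1 and d = 24119.
Repeated squaring mod 48239: 37468^1 ≡ 37468, 37468^2 ≡ 47885, 37468^4 ≡ 28838, 37468^8 ≡ 38123, 37468^16 ≡ 18537, 37468^32 ≡ 13972, 37468^64 ≡ 41790, 37468^128 ≡ 7583, 37468^256 ≡ 1001, 37468^512 ≡ 37221, 37468^1024 ≡ 27000, 37468^2048 ≡ 12232, 37468^4096 ≡ 32685, 37468^8192 ≡ 8331, 37468^16384 ≡ 37879.
24119 = 16384 + 4096 + 2048 + 1024 + 512 + 32 + 16 + 4 + 2 + 1, so 37468^24119 ≡ 37879·32685·12232·27000·37221·13972·18537·28838·47885·37468 ≡ 48238 (mod 48239).

48238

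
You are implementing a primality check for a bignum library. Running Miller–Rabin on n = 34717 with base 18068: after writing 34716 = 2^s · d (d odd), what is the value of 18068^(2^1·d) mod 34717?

30923

n − 1 = 34716 = 2^2 · 8679, so s = 2 and d = 8679.
Repeated squaring mod 34717: 18068^1 ≡ 18068, 18068^2 ≡ 8673, 18068^4 ≡ 23907, 18068^8 ≡ 33395, 18068^16 ≡ 11834, 18068^32 ≡ 29895, 18068^64 ≡ 26011, 18068^128 ≡ 7225, 18068^256 ≡ 20974, 18068^512 ≡ 9569, 18068^1024 ≡ 17032, 18068^2048 ≡ 28489, 18068^4096 ≡ 9095, 18068^8192 ≡ 23131.
8679 = 8192 + 256 + 128 + 64 + 32 + 4 + 2 + 1, so 18068^8679 ≡ 23131·20974·7225·26011·29895·23907·8673·18068 ≡ 27241 (mod 34717).
x_0 = 27241.
x_1 = 27241^2 mod 34717 = 30923.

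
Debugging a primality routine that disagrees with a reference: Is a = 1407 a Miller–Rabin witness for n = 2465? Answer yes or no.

n − 1 = 2464 = 2^5 · 77, so s = 5 and d = 77.
x_0 = 1407^77 mod 2465 = 302.
x_0 is neither 1 nor 2464, so continue squaring.
x_1 = 302^2 mod 2465 = 2464.
x_1 ≡ −1, so 1407 is not a witness.

no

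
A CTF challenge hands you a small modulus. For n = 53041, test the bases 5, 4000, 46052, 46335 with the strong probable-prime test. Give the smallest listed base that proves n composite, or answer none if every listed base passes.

n − 1 = 53040 = 2^4 · 3315, so s = 4 and d = 3315.
Base 5: x_0 = 5^3315 mod 53041 = 25359. x_0 is neither 1 nor 53040, so continue squaring. x_1 = 25359^2 mod 53041 = 9797. x_2 = 9797^2 mod 53041 = 30040. x_3 = 30040^2 mod 53041 = 15067. Reached i = s−1 = 3 without hitting −1: 5 is a Miller–Rabin witness and 53041 is composite.
Base 4000: x_0 = 4000^3315 mod 53041 = 11843. x_0 is neither 1 nor 53040, so continue squaring. x_1 = 11843^2 mod 53041 = 16245. x_2 = 16245^2 mod 53041 = 21050. x_3 = 21050^2 mod 53041 = 51027. Reached i = s−1 = 3 without hitting −1: 4000 is a Miller–Rabin witness and 53041 is composite.
Base 46052: x_0 = 46052^3315 mod 53041 = 28333. x_0 is neither 1 nor 53040, so continue squaring. x_1 = 28333^2 mod 53041 = 36395. x_2 = 36395^2 mod 53041 = 3132. x_3 = 3132^2 mod 53041 = 49880. Reached i = s−1 = 3 without hitting −1: 46052 is a Miller–Rabin witness and 53041 is composite.
Base 46335: x_0 = 46335^3315 mod 53041 = 35618. x_0 is neither 1 nor 53040, so continue squaring. x_1 = 35618^2 mod 53041 = 7286. x_2 = 7286^2 mod 53041 = 44796. x_3 = 44796^2 mod 53041 = 34504. Reached i = s−1 = 3 without hitting −1: 46335 is a Miller–Rabin witness and 53041 is composite.
The smallest witness among the given bases is 5.

5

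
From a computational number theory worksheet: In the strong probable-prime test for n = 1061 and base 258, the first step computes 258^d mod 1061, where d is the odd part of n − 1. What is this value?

n − 1 = 1060 = 2^2 · 265, so s = 2 and d = 265.
Repeated squaring mod 1061: 258^1 ≡ 258, 258^2 ≡ 782, 258^4 ≡ 388, 258^8 ≡ 943, 258^16 ≡ 131, 258^32 ≡ 185, 258^64 ≡ 273, 258^128 ≡ 259, 258^256 ≡ 238.
265 = 256 + 8 + 1, so 258^265 ≡ 238·943·258 ≡ 958 (mod 1061).

958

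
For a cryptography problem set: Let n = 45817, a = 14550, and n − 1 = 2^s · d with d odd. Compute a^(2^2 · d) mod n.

1

n − 1 = 45816 = 2^3 · 5727, so s = 3 and d = 5727.
Repeated squaring mod 45817: 14550^1 ≡ 14550, 14550^2 ≡ 27960, 14550^4 ≡ 31946, 14550^8 ≡ 19058, 14550^16 ≡ 16005, 14550^32 ≡ 42995, 14550^64 ≡ 37343, 14550^128 ≡ 13437, 14550^256 ≡ 33989, 14550^512 ≡ 22283, 14550^1024 ≡ 13260, 14550^2048 ≡ 27771, 14550^4096 ≡ 36697.
5727 = 4096 + 1024 + 512 + 64 + 16 + 8 + 4 + 2 + 1, so 14550^5727 ≡ 36697·13260·22283·37343·16005·19058·31946·27960·14550 ≡ 1 (mod 45817).
x_0 = 1.
x_1 = 1^2 mod 45817 = 1.
x_2 = 1^2 mod 45817 = 1.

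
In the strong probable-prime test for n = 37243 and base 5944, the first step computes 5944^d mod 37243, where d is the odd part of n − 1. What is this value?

n − 1 = 37242 = 2^1 · 18621, so s = 1 and d = 18621.
Repeated squaring mod 37243: 5944^1 ≡ 5944, 5944^2 ≡ 24772, 5944^4 ≡ 36316, 5944^8 ≡ 2740, 5944^16 ≡ 21757, 5944^32 ≡ 8519, 5944^64 ≡ 23997, 5944^128 ≡ 4743, 5944^256 ≡ 1277, 5944^512 ≡ 29280, 5944^1024 ≡ 21783, 5944^2048 ≡ 23269, 5944^4096 ≡ 7627, 5944^8192 ≡ 34806, 5944^16384 ≡ 17332.
18621 = 16384 + 2048 + 128 + 32 + 16 + 8 + 4 + 1, so 5944^18621 ≡ 17332·23269·4743·8519·21757·2740·36316·5944 ≡ 1 (mod 37243).

1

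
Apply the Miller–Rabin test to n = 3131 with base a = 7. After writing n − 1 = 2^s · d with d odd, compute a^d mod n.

2082

n − 1 = 3130 = 2^1 · 1565, so s = 1 and d = 1565.
7^1565 mod 3131 = 2082.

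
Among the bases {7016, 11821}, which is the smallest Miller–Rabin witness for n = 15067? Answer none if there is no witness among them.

n − 1 = 15066 = 2^1 · 7533, so s = 1 and d = 7533.
Base 7016: x_0 = 7016^7533 mod 15067 = 1. x_0 = 1, so 7016 is not a witness.
Base 11821: x_0 = 11821^7533 mod 15067 = 15066. x_0 = 15066 ≡ −1, so 11821 is not a witness.
No listed base is a witness for 15067.

none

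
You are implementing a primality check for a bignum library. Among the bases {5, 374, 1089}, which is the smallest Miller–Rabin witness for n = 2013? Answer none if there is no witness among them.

n − 1 = 2012 = 2^2 · 503, so s = 2 and d = 503.
Base 5: x_0 = 5^503 mod 2013 = 1544. x_0 is neither 1 nor 2012, so continue squaring. x_1 = 1544^2 mod 2013 = 544. Reached i = s−1 = 1 without hitting −1: 5 is a Miller–Rabin witness and 2013 is composite.
Base 374: x_0 = 374^503 mod 2013 = 1793. x_0 is neither 1 nor 2012, so continue squaring. x_1 = 1793^2 mod 2013 = 88. Reached i = s−1 = 1 without hitting −1: 374 is a Miller–Rabin witness and 2013 is composite.
Base 1089: x_0 = 1089^503 mod 2013 = 1650. x_0 is neither 1 nor 2012, so continue squaring. x_1 = 1650^2 mod 2013 = 924. Reached i = s−1 = 1 without hitting −1: 1089 is a Miller–Rabin witness and 2013 is composite.
The smallest witness among the given bases is 5.

5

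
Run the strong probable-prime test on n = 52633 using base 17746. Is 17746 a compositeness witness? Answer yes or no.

yes

n − 1 = 52632 = 2^3 · 6579, so s = 3 and d = 6579.
x_0 = 17746^6579 mod 52633 = 25236.
x_0 is neither 1 nor 52632, so continue squaring.
x_1 = 25236^2 mod 52633 = 49029.
x_2 = 49029^2 mod 52633 = 41098.
Reached i = s−1 = 2 without hitting −1: 17746 is a Miller–Rabin witness and 52633 is composite.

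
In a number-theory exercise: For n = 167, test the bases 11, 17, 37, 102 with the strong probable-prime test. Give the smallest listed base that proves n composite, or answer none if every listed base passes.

none

n − 1 = 166 = 2^1 · 83, so s = 1 and d = 83.
Base 11: x_0 = 11^83 mod 167 = 1. x_0 = 1, so 11 is not a witness.
Base 17: x_0 = 17^83 mod 167 = 166. x_0 = 166 ≡ −1, so 17 is not a witness.
Base 37: x_0 = 37^83 mod 167 = 166. x_0 = 166 ≡ −1, so 37 is not a witness.
Base 102: x_0 = 102^83 mod 167 = 166. x_0 = 166 ≡ −1, so 102 is not a witness.
No listed base is a witness for 167.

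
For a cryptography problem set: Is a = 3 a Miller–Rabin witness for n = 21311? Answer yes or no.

n − 1 = 21310 = 2^1 · 10655, so s = 1 and d = 10655.
x_0 = 3^10655 mod 21311 = 17129.
x_0 ∉ {1, 21310} and s = 1, so 3 is a Miller–Rabin witness and 21311 is composite.

yes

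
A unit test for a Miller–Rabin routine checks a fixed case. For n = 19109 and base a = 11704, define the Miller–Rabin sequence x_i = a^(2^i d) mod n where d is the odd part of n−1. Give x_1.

8364

n − 1 = 19108 = 2^2 · 4777, so s = 2 and d = 4777.
By repeated squaring, 11704^4777 ≡ 11995 (mod 19109).
x_0 = 11995.
x_1 = 11995^2 mod 19109 = 8364.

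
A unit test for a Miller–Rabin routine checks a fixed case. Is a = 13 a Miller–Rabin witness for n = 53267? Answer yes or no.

no

n − 1 = 53266 = 2^1 · 26633, so s = 1 and d = 26633.
x_0 = 13^26633 mod 53267 = 53266.
x_0 = 53266 ≡ −1, so 13 is not a witness.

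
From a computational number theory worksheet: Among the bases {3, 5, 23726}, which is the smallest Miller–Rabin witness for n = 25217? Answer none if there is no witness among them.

3

n − 1 = 25216 = 2^7 · 197, so s = 7 and d = 197.
Base 3: x_0 = 3^197 mod 25217 = 13467. x_0 is neither 1 nor 25216, so continue squaring. x_1 = 13467^2 mod 25217 = 24642. x_2 = 24642^2 mod 25217 = 2804. x_3 = 2804^2 mod 25217 = 19929. x_4 = 19929^2 mod 25217 = 22508. x_5 = 22508^2 mod 25217 = 534. x_6 = 534^2 mod 25217 = 7769. Reached i = s−1 = 6 without hitting −1: 3 is a Miller–Rabin witness and 25217 is composite.
Base 5: x_0 = 5^197 mod 25217 = 10894. x_0 is neither 1 nor 25216, so continue squaring. x_1 = 10894^2 mod 25217 = 8034. x_2 = 8034^2 mod 25217 = 14853. x_3 = 14853^2 mod 25217 = 13293. x_4 = 13293^2 mod 25217 = 8330. x_5 = 8330^2 mod 25217 = 16933. x_6 = 16933^2 mod 25217 = 9199. Reached i = s−1 = 6 without hitting −1: 5 is a Miller–Rabin witness and 25217 is composite.
Base 23726: x_0 = 23726^197 mod 25217 = 23313. x_0 is neither 1 nor 25216, so continue squaring. x_1 = 23313^2 mod 25217 = 19185. x_2 = 19185^2 mod 25217 = 22110. x_3 = 22110^2 mod 25217 = 20555. x_4 = 20555^2 mod 25217 = 22407. x_5 = 22407^2 mod 25217 = 3179. x_6 = 3179^2 mod 25217 = 19241. Reached i = s−1 = 6 without hitting −1: 23726 is a Miller–Rabin witness and 25217 is composite.
The smallest witness among the given bases is 3.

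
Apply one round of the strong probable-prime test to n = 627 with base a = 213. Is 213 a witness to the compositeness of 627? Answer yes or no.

yes

n − 1 = 626 = 2^1 · 313, so s = 1 and d = 313.
x_0 = 213^313 mod 627 = 405.
x_0 ∉ {1, 626} and s = 1, so 213 is a Miller–Rabin witness and 627 is composite.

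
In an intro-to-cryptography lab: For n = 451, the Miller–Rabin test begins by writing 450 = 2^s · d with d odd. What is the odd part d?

225

Halving: 450 → 225; 225 is odd.
So 450 = 2^1 · 225.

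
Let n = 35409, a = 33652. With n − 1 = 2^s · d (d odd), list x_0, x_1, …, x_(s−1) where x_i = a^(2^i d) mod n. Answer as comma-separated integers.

n − 1 = 35408 = 2^4 · 2213, so s = 4 and d = 2213.
x_0 = 33652^2213 mod 35409 = 32521.
x_1 = 32521^2 mod 35409 = 19429.
x_2 = 19429^2 mod 35409 = 26101.
x_3 = 26101^2 mod 35409 = 28450.

32521, 19429, 26101, 28450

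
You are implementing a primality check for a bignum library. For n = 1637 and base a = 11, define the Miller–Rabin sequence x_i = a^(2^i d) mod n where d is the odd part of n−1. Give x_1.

1

n − 1 = 1636 = 2^2 · 409, so s = 2 and d = 409.
x_0 = 11^409 mod 1637 = 1.
x_1 = 1^2 mod 1637 = 1.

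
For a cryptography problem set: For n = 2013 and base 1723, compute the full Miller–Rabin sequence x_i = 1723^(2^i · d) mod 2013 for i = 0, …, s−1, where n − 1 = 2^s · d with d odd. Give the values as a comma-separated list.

574, 1357

n − 1 = 2012 = 2^2 · 503, so s = 2 and d = 503.
x_0 = 1723^503 mod 2013 = 574.
x_1 = 574^2 mod 2013 = 1357.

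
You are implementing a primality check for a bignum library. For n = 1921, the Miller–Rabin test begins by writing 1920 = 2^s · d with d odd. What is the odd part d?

Halving: 1920 → 960 → 480 → 240 → 120 → 60 → 30 → 15; 15 is odd.
So 1920 = 2^7 · 15.

15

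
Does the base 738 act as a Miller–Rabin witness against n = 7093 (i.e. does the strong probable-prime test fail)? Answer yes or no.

n − 1 = 7092 = 2^2 · 1773, so s = 2 and d = 1773.
Repeated squaring mod 7093: 738^1 ≡ 738, 738^2 ≡ 5576, 738^4 ≡ 3157, 738^8 ≡ 984, 738^16 ≡ 3608, 738^32 ≡ 2009, 738^64 ≡ 164, 738^128 ≡ 5617, 738^256 ≡ 1025, 738^512 ≡ 861, 738^1024 ≡ 3649.
1773 = 1024 + 512 + 128 + 64 + 32 + 8 + 4 + 1, so 738^1773 ≡ 3649·861·5617·164·2009·984·3157·738 ≡ 6601 (mod 7093).
x_0 = 738^1773 mod 7093 = 6601.
x_0 is neither 1 nor 7092, so continue squaring.
x_1 = 6601^2 mod 7093 = 902.
Reached i = s−1 = 1 without hitting −1: 738 is a Miller–Rabin witness and 7093 is composite.

yes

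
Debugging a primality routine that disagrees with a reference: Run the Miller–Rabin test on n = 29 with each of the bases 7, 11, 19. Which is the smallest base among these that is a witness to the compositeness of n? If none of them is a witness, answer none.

none

n − 1 = 28 = 2^2 · 7, so s = 2 and d = 7.
Base 7: x_0 = 7^7 mod 29 = 1. x_0 = 1, so 7 is not a witness.
Base 11: x_0 = 11^7 mod 29 = 12. x_0 is neither 1 nor 28, so continue squaring. x_1 = 12^2 mod 29 = 28. x_1 ≡ −1, so 11 is not a witness.
Base 19: x_0 = 19^7 mod 29 = 12. x_0 is neither 1 nor 28, so continue squaring. x_1 = 12^2 mod 29 = 28. x_1 ≡ −1, so 19 is not a witness.
No listed base is a witness for 29.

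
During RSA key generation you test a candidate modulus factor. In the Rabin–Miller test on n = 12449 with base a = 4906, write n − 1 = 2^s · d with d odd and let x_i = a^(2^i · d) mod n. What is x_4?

n − 1 = 12448 = 2^5 · 389, so s = 5 and d = 389.
Repeated squaring mod 12449: 4906^1 ≡ 4906, 4906^2 ≡ 4919, 4906^4 ≡ 8154, 4906^8 ≡ 10056, 4906^16 ≡ 12358, 4906^32 ≡ 8281, 4906^64 ≡ 5869, 4906^128 ≡ 11227, 4906^256 ≡ 11853.
389 = 256 + 128 + 4 + 1, so 4906^389 ≡ 11853·11227·8154·4906 ≡ 4501 (mod 12449).
x_0 = 4501.
x_1 = 4501^2 mod 12449 = 4478.
x_2 = 4478^2 mod 12449 = 9594.
x_3 = 9594^2 mod 12449 = 9379.
x_4 = 9379^2 mod 12449 = 1007.

1007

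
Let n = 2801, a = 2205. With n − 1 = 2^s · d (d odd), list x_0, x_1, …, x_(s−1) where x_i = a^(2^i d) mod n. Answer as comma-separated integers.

2225, 1258, 2800, 1

n − 1 = 2800 = 2^4 · 175, so s = 4 and d = 175.
x_0 = 2205^175 mod 2801 = 2225.
x_1 = 2225^2 mod 2801 = 1258.
x_2 = 1258^2 mod 2801 = 2800.
x_3 = 2800^2 mod 2801 = 1.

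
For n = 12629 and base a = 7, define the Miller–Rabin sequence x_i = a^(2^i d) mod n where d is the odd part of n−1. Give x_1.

n − 1 = 12628 = 2^2 · 3157, so s = 2 and d = 3157.
x_0 = 7^3157 mod 12629 = 7074.
x_1 = 7074^2 mod 12629 = 5378.

5378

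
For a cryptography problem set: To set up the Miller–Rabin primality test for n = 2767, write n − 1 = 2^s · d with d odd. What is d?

Halving: 2766 → 1383; 1383 is odd.
So 2766 = 2^1 · 1383.

1383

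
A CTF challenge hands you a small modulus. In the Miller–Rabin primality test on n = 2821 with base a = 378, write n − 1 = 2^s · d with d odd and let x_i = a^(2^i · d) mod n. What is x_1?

n − 1 = 2820 = 2^2 · 705, so s = 2 and d = 705.
Repeated squaring mod 2821: 378^1 ≡ 378, 378^2 ≡ 1834, 378^4 ≡ 924, 378^8 ≡ 1834, 378^16 ≡ 924, 378^32 ≡ 1834, 378^64 ≡ 924, 378^128 ≡ 1834, 378^256 ≡ 924, 378^512 ≡ 1834.
705 = 512 + 128 + 64 + 1, so 378^705 ≡ 1834·1834·924·378 ≡ 2107 (mod 2821).
x_0 = 2107.
x_1 = 2107^2 mod 2821 = 2016.

2016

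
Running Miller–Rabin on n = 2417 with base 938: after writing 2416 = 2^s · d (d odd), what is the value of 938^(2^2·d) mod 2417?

n − 1 = 2416 = 2^4 · 151, so s = 4 and d = 151.
x_0 = 938^151 mod 2417 = 1425.
x_1 = 1425^2 mod 2417 = 345.
x_2 = 345^2 mod 2417 = 592.

592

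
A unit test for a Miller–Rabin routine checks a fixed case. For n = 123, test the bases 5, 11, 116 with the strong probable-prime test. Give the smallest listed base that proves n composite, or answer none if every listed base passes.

5

n − 1 = 122 = 2^1 · 61, so s = 1 and d = 61.
Base 5: x_0 = 5^61 mod 123 = 5. x_0 ∉ {1, 122} and s = 1, so 5 is a Miller–Rabin witness and 123 is composite.
Base 11: x_0 = 11^61 mod 123 = 71. x_0 ∉ {1, 122} and s = 1, so 11 is a Miller–Rabin witness and 123 is composite.
Base 116: x_0 = 116^61 mod 123 = 89. x_0 ∉ {1, 122} and s = 1, so 116 is a Miller–Rabin witness and 123 is composite.
The smallest witness among the given bases is 5.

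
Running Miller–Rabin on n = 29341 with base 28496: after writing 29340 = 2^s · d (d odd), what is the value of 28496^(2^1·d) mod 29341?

n − 1 = 29340 = 2^2 · 7335, so s = 2 and d = 7335.
x_0 = 28496^7335 mod 29341 = 8541.
x_1 = 8541^2 mod 29341 = 6955.

6955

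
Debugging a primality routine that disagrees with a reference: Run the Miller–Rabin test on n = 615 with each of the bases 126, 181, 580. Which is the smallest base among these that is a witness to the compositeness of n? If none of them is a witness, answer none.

126

n − 1 = 614 = 2^1 · 307, so s = 1 and d = 307.
Base 126: x_0 = 126^307 mod 615 = 396. x_0 ∉ {1, 614} and s = 1, so 126 is a Miller–Rabin witness and 615 is composite.
Base 181: x_0 = 181^307 mod 615 = 151. x_0 ∉ {1, 614} and s = 1, so 181 is a Miller–Rabin witness and 615 is composite.
Base 580: x_0 = 580^307 mod 615 = 340. x_0 ∉ {1, 614} and s = 1, so 580 is a Miller–Rabin witness and 615 is composite.
The smallest witness among the given bases is 126.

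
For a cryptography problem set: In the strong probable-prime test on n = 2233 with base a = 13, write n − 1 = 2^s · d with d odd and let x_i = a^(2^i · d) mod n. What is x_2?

2066

n − 1 = 2232 = 2^3 · 279, so s = 3 and d = 279.
Repeated squaring mod 2233: 13^1 ≡ 13, 13^2 ≡ 169, 13^4 ≡ 1765, 13^8 ≡ 190, 13^16 ≡ 372, 13^32 ≡ 2171, 13^64 ≡ 1611, 13^128 ≡ 575, 13^256 ≡ 141.
279 = 256 + 16 + 4 + 2 + 1, so 13^279 ≡ 141·372·1765·169·13 ≡ 1546 (mod 2233).
x_0 = 1546.
x_1 = 1546^2 mod 2233 = 806.
x_2 = 806^2 mod 2233 = 2066.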